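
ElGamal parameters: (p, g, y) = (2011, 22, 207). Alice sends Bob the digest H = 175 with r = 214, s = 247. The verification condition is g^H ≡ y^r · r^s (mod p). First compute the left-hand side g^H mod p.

22^2 = 484
22^4 ≡ 484^2 = 234256 ≡ 980
22^8 ≡ 980^2 = 960400 ≡ 1153
22^16 ≡ 1153^2 = 1329409 ≡ 138
22^32 ≡ 138^2 = 19044 ≡ 945
22^64 ≡ 945^2 = 893025 ≡ 141
22^128 ≡ 141^2 = 19881 ≡ 1782
175 = 128 + 32 + 8 + 4 + 2 + 1, so 22^175 ≡ 1782·945·1153·980·484·22 ≡ 1438 (mod 2011)

1438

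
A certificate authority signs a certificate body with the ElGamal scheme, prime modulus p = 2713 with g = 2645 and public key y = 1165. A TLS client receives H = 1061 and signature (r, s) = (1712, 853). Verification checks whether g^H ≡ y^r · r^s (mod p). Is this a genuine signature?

Left side g^H mod p:
2645^2 = 6996025 ≡ 1911
2645^4 ≡ 1911^2 = 3651921 ≡ 223
2645^8 ≡ 223^2 = 49729 ≡ 895
2645^16 ≡ 895^2 = 801025 ≡ 690
2645^32 ≡ 690^2 = 476100 ≡ 1325
2645^64 ≡ 1325^2 = 1755625 ≡ 314
2645^128 ≡ 314^2 = 98596 ≡ 928
2645^256 ≡ 928^2 = 861184 ≡ 1163
2645^512 ≡ 1163^2 = 1352569 ≡ 1495
2645^1024 ≡ 1495^2 = 2235025 ≡ 2226
1061 = 1024 + 32 + 4 + 1, so 2645^1061 ≡ 2226·1325·223·2645 ≡ 130 (mod 2713)
Right side y^r · r^s mod p:
1165^2 = 1357225 ≡ 725
1165^4 ≡ 725^2 = 525625 ≡ 2016
1165^8 ≡ 2016^2 = 4064256 ≡ 182
1165^16 ≡ 182^2 = 33124 ≡ 568
1165^32 ≡ 568^2 = 322624 ≡ 2490
1165^64 ≡ 2490^2 = 6200100 ≡ 895
1165^128 ≡ 895^2 = 801025 ≡ 690
1165^256 ≡ 690^2 = 476100 ≡ 1325
1165^512 ≡ 1325^2 = 1755625 ≡ 314
1165^1024 ≡ 314^2 = 98596 ≡ 928
1712 = 1024 + 512 + 128 + 32 + 16, so 1165^1712 ≡ 928·314·690·2490·568 ≡ 1655 (mod 2713)
1712^2 = 2930944 ≡ 904
1712^4 ≡ 904^2 = 817216 ≡ 603
1712^8 ≡ 603^2 = 363609 ≡ 67
1712^16 ≡ 67^2 = 4489 ≡ 1776
1712^32 ≡ 1776^2 = 3154176 ≡ 1670
1712^64 ≡ 1670^2 = 2788900 ≡ 2649
1712^128 ≡ 2649^2 = 7017201 ≡ 1383
1712^256 ≡ 1383^2 = 1912689 ≡ 24
1712^512 ≡ 24^2 = 576
853 = 512 + 256 + 64 + 16 + 4 + 1, so 1712^853 ≡ 576·24·2649·1776·603·1712 ≡ 1082 (mod 2713)
1655·1082 = 1790710 ≡ 130 (mod 2713)
130 ≡ 130 (mod 2713), so the signature is genuine.

genuine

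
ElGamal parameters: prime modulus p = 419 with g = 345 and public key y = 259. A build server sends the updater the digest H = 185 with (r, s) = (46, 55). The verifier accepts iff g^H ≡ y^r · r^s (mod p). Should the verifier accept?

reject

Left side g^H mod p:
Squares mod 419: 345^1≡345, 345^2≡29, 345^4≡3, 345^8≡9, 345^16≡81, 345^32≡276, 345^64≡337, 345^128≡20
185 = 128 + 32 + 16 + 8 + 1, so 345^185 ≡ 20·276·81·9·345 ≡ 123 (mod 419)
Right side y^r · r^s mod p:
Squares mod 419: 259^1≡259, 259^2≡41, 259^4≡5, 259^8≡25, 259^16≡206, 259^32≡117
46 = 32 + 8 + 4 + 2, so 259^46 ≡ 117·25·5·41 ≡ 36 (mod 419)
Squares mod 419: 46^1≡46, 46^2≡21, 46^4≡22, 46^8≡65, 46^16≡35, 46^32≡387
55 = 32 + 16 + 4 + 2 + 1, so 46^55 ≡ 387·35·22·21·46 ≡ 312 (mod 419)
36·312 = 11232 ≡ 338 (mod 419)
123 ≠ 338, so verification fails.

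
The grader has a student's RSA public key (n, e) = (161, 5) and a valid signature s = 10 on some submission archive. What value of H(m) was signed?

19

Squares mod 161: s^1≡10, s^2≡100, s^4≡18
5 = 4 + 1, so s^5 ≡ 18·10 ≡ 19 (mod 161)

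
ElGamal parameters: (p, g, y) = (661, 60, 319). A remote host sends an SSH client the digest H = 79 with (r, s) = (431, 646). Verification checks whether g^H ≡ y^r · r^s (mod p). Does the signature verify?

verifies

Left side g^H mod p:
60^2 = 3600 ≡ 295
60^4 ≡ 295^2 = 87025 ≡ 434
60^8 ≡ 434^2 = 188356 ≡ 632
60^16 ≡ 632^2 = 399424 ≡ 180
60^32 ≡ 180^2 = 32400 ≡ 11
60^64 ≡ 11^2 = 121
79 = 64 + 8 + 4 + 2 + 1, so 60^79 ≡ 121·632·434·295·60 ≡ 363 (mod 661)
Right side y^r · r^s mod p:
319^2 = 101761 ≡ 628
319^4 ≡ 628^2 = 394384 ≡ 428
319^8 ≡ 428^2 = 183184 ≡ 87
319^16 ≡ 87^2 = 7569 ≡ 298
319^32 ≡ 298^2 = 88804 ≡ 230
319^64 ≡ 230^2 = 52900 ≡ 20
319^128 ≡ 20^2 = 400
319^256 ≡ 400^2 = 160000 ≡ 38
431 = 256 + 128 + 32 + 8 + 4 + 2 + 1, so 319^431 ≡ 38·400·230·87·428·628·319 ≡ 33 (mod 661)
431^2 = 185761 ≡ 20
431^4 ≡ 20^2 = 400
431^8 ≡ 400^2 = 160000 ≡ 38
431^16 ≡ 38^2 = 1444 ≡ 122
431^32 ≡ 122^2 = 14884 ≡ 342
431^64 ≡ 342^2 = 116964 ≡ 628
431^128 ≡ 628^2 = 394384 ≡ 428
431^256 ≡ 428^2 = 183184 ≡ 87
431^512 ≡ 87^2 = 7569 ≡ 298
646 = 512 + 128 + 4 + 2, so 431^646 ≡ 298·428·400·20 ≡ 11 (mod 661)
33·11 = 363 ≡ 363 (mod 661)
363 ≡ 363 (mod 661), so the signature is genuine.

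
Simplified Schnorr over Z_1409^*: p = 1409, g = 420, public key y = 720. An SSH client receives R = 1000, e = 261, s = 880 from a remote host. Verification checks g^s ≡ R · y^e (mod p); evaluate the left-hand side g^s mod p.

Squares mod 1409: 420^1≡420, 420^2≡275, 420^4≡948, 420^8≡1171, 420^16≡284, 420^32≡343, 420^64≡702, 420^128≡1063, 420^256≡1360, 420^512≡992
880 = 512 + 256 + 64 + 32 + 16, so 420^880 ≡ 992·1360·702·343·284 ≡ 1272 (mod 1409)

1272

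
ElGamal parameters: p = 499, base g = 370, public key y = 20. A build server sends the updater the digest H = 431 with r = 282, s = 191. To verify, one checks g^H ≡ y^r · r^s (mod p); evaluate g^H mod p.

370^2 = 136900 ≡ 174
370^4 ≡ 174^2 = 30276 ≡ 336
370^8 ≡ 336^2 = 112896 ≡ 122
370^16 ≡ 122^2 = 14884 ≡ 413
370^32 ≡ 413^2 = 170569 ≡ 410
370^64 ≡ 410^2 = 168100 ≡ 436
370^128 ≡ 436^2 = 190096 ≡ 476
370^256 ≡ 476^2 = 226576 ≡ 30
431 = 256 + 128 + 32 + 8 + 4 + 2 + 1, so 370^431 ≡ 30·476·410·122·336·174·370 ≡ 22 (mod 499)

22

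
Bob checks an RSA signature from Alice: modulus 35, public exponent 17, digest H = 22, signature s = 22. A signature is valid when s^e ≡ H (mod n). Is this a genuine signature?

genuine

Squares mod 35: s^1≡22, s^2≡29, s^4≡1, s^8≡1, s^16≡1
17 = 16 + 1, so s^17 ≡ 1·22 ≡ 22 (mod 35)
22 = H, so the signature checks out.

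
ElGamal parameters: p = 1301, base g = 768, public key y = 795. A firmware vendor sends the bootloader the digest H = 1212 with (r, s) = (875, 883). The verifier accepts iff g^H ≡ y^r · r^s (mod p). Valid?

no

Left side g^H mod p:
768^2 = 589824 ≡ 471
768^4 ≡ 471^2 = 221841 ≡ 671
768^8 ≡ 671^2 = 450241 ≡ 95
768^16 ≡ 95^2 = 9025 ≡ 1219
768^32 ≡ 1219^2 = 1485961 ≡ 219
768^64 ≡ 219^2 = 47961 ≡ 1125
768^128 ≡ 1125^2 = 1265625 ≡ 1053
768^256 ≡ 1053^2 = 1108809 ≡ 357
768^512 ≡ 357^2 = 127449 ≡ 1252
768^1024 ≡ 1252^2 = 1567504 ≡ 1100
1212 = 1024 + 128 + 32 + 16 + 8 + 4, so 768^1212 ≡ 1100·1053·219·1219·95·671 ≡ 383 (mod 1301)
Right side y^r · r^s mod p:
795^2 = 632025 ≡ 1040
795^4 ≡ 1040^2 = 1081600 ≡ 469
795^8 ≡ 469^2 = 219961 ≡ 92
795^16 ≡ 92^2 = 8464 ≡ 658
795^32 ≡ 658^2 = 432964 ≡ 1032
795^64 ≡ 1032^2 = 1065024 ≡ 806
795^128 ≡ 806^2 = 649636 ≡ 437
795^256 ≡ 437^2 = 190969 ≡ 1023
795^512 ≡ 1023^2 = 1046529 ≡ 525
875 = 512 + 256 + 64 + 32 + 8 + 2 + 1, so 795^875 ≡ 525·1023·806·1032·92·1040·795 ≡ 373 (mod 1301)
875^2 = 765625 ≡ 637
875^4 ≡ 637^2 = 405769 ≡ 1158
875^8 ≡ 1158^2 = 1340964 ≡ 934
875^16 ≡ 934^2 = 872356 ≡ 686
875^32 ≡ 686^2 = 470596 ≡ 935
875^64 ≡ 935^2 = 874225 ≡ 1254
875^128 ≡ 1254^2 = 1572516 ≡ 908
875^256 ≡ 908^2 = 824464 ≡ 931
875^512 ≡ 931^2 = 866761 ≡ 295
883 = 512 + 256 + 64 + 32 + 16 + 2 + 1, so 875^883 ≡ 295·931·1254·935·686·637·875 ≡ 714 (mod 1301)
373·714 = 266322 ≡ 918 (mod 1301)
383 ≠ 918, so verification fails.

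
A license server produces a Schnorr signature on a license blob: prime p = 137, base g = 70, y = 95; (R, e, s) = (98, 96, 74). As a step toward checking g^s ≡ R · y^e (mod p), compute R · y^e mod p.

95^96 mod 137 = 38
R · y^e ≡ 98·38 = 3724 ≡ 25 (mod 137)

25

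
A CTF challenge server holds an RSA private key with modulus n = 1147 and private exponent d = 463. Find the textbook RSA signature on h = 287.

h^463 mod 1147 = 543

543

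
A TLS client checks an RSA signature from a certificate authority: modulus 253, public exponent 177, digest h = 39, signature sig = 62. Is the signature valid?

Squares mod 253: sig^1≡62, sig^2≡49, sig^4≡124, sig^8≡196, sig^16≡213, sig^32≡82, sig^64≡146, sig^128≡64
177 = 128 + 32 + 16 + 1, so sig^177 ≡ 64·82·213·62 ≡ 39 (mod 253)
sig^177 mod 253 = 39 matches h.

valid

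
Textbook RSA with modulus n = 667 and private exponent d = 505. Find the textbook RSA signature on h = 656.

h^505 mod 667 = 163

163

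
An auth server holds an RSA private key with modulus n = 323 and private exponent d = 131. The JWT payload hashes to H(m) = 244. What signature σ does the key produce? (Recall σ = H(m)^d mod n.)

80

(H(m))^2 ≡ 244^2 = 59536 ≡ 104
(H(m))^4 ≡ 104^2 = 10816 ≡ 157
(H(m))^8 ≡ 157^2 = 24649 ≡ 101
(H(m))^16 ≡ 101^2 = 10201 ≡ 188
(H(m))^32 ≡ 188^2 = 35344 ≡ 137
(H(m))^64 ≡ 137^2 = 18769 ≡ 35
(H(m))^128 ≡ 35^2 = 1225 ≡ 256
131 = 128 + 2 + 1, so (H(m))^131 ≡ 256·104·244 ≡ 80 (mod 323)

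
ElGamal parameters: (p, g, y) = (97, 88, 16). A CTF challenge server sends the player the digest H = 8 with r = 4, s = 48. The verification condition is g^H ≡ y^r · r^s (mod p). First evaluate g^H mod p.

88^2 = 7744 ≡ 81
88^4 ≡ 81^2 = 6561 ≡ 62
88^8 ≡ 62^2 = 3844 ≡ 61

61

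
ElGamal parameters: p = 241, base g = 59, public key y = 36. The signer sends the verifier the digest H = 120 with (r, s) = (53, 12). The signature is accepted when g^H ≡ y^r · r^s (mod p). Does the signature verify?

verifies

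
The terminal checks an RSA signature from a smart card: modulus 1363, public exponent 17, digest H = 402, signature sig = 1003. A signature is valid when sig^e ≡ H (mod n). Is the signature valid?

sig^17 mod 1363 = 1293
sig^17 mod 1363 = 1293, but H = 402.

invalid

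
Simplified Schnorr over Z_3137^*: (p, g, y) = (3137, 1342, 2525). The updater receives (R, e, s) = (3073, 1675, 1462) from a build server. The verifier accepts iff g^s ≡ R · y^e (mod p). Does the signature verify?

does not verify

g^s mod p:
1342^2 = 1800964 ≡ 326
1342^4 ≡ 326^2 = 106276 ≡ 2755
1342^8 ≡ 2755^2 = 7590025 ≡ 1622
1342^16 ≡ 1622^2 = 2630884 ≡ 2078
1342^32 ≡ 2078^2 = 4318084 ≡ 1572
1342^64 ≡ 1572^2 = 2471184 ≡ 2365
1342^128 ≡ 2365^2 = 5593225 ≡ 3091
1342^256 ≡ 3091^2 = 9554281 ≡ 2116
1342^512 ≡ 2116^2 = 4477456 ≡ 957
1342^1024 ≡ 957^2 = 915849 ≡ 2982
1462 = 1024 + 256 + 128 + 32 + 16 + 4 + 2, so 1342^1462 ≡ 2982·2116·3091·1572·2078·2755·326 ≡ 2 (mod 3137)
R · y^e mod p:
2525^2 = 6375625 ≡ 1241
2525^4 ≡ 1241^2 = 1540081 ≡ 2951
2525^8 ≡ 2951^2 = 8708401 ≡ 89
2525^16 ≡ 89^2 = 7921 ≡ 1647
2525^32 ≡ 1647^2 = 2712609 ≡ 2241
2525^64 ≡ 2241^2 = 5022081 ≡ 2881
2525^128 ≡ 2881^2 = 8300161 ≡ 2796
2525^256 ≡ 2796^2 = 7817616 ≡ 212
2525^512 ≡ 212^2 = 44944 ≡ 1026
2525^1024 ≡ 1026^2 = 1052676 ≡ 1781
1675 = 1024 + 512 + 128 + 8 + 2 + 1, so 2525^1675 ≡ 1781·1026·2796·89·1241·2525 ≡ 3039 (mod 3137)
3073·3039 = 9338847 ≡ 3135 (mod 3137)
2 ≠ 3135; the check fails.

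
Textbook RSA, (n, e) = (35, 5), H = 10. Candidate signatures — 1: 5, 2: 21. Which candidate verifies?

Candidate 1: Squares mod 35: 5^1≡5, 5^2≡25, 5^4≡30; 5 = 4 + 1, so 5^5 ≡ 30·5 ≡ 10 (mod 35)
  → matches H = 10
Candidate 2: Squares mod 35: 21^1≡21, 21^2≡21, 21^4≡21; 5 = 4 + 1, so 21^5 ≡ 21·21 ≡ 21 (mod 35)

1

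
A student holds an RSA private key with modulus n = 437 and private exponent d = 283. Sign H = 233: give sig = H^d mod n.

H^283 mod 437 = 397

397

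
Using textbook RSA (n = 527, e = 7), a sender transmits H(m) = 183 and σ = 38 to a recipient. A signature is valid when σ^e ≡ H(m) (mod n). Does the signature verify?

verifies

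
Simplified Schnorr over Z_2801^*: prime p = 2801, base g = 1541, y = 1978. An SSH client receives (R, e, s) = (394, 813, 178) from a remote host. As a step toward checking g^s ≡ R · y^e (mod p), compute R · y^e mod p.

1978^2 = 3912484 ≡ 2288
1978^4 ≡ 2288^2 = 5234944 ≡ 2676
1978^8 ≡ 2676^2 = 7160976 ≡ 1620
1978^16 ≡ 1620^2 = 2624400 ≡ 2664
1978^32 ≡ 2664^2 = 7096896 ≡ 1963
1978^64 ≡ 1963^2 = 3853369 ≡ 1994
1978^128 ≡ 1994^2 = 3976036 ≡ 1417
1978^256 ≡ 1417^2 = 2007889 ≡ 2373
1978^512 ≡ 2373^2 = 5631129 ≡ 1119
813 = 512 + 256 + 32 + 8 + 4 + 1, so 1978^813 ≡ 1119·2373·1963·1620·2676·1978 ≡ 2665 (mod 2801)
R · y^e ≡ 394·2665 = 1050010 ≡ 2436 (mod 2801)

2436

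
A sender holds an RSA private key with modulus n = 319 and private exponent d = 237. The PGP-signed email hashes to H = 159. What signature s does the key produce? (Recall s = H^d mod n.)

234

H^2 ≡ 159^2 = 25281 ≡ 80
H^4 ≡ 80^2 = 6400 ≡ 20
H^8 ≡ 20^2 = 400 ≡ 81
H^16 ≡ 81^2 = 6561 ≡ 181
H^32 ≡ 181^2 = 32761 ≡ 223
H^64 ≡ 223^2 = 49729 ≡ 284
H^128 ≡ 284^2 = 80656 ≡ 268
237 = 128 + 64 + 32 + 8 + 4 + 1, so H^237 ≡ 268·284·223·81·20·159 ≡ 234 (mod 319)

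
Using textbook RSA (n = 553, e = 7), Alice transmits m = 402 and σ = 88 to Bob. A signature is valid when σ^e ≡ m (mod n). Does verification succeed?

fails

σ^7 mod 553 = 151
151 ≠ 402, so verification fails.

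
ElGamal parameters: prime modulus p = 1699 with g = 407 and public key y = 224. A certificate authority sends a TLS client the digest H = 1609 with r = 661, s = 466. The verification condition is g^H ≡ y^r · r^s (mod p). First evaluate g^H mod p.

Squares mod 1699: 407^1≡407, 407^2≡846, 407^4≡437, 407^8≡681, 407^16≡1633, 407^32≡958, 407^64≡304, 407^128≡670, 407^256≡364, 407^512≡1673, 407^1024≡676
1609 = 1024 + 512 + 64 + 8 + 1, so 407^1609 ≡ 676·1673·304·681·407 ≡ 1663 (mod 1699)

1663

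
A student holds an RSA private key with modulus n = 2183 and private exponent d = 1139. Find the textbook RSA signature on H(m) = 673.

1822

(H(m))^1139 mod 2183 = 1822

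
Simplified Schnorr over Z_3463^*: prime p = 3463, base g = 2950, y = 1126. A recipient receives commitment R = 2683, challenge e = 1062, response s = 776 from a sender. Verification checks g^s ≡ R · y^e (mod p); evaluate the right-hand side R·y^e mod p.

1193

1126^2 = 1267876 ≡ 418
1126^4 ≡ 418^2 = 174724 ≡ 1574
1126^8 ≡ 1574^2 = 2477476 ≡ 1431
1126^16 ≡ 1431^2 = 2047761 ≡ 1128
1126^32 ≡ 1128^2 = 1272384 ≡ 1463
1126^64 ≡ 1463^2 = 2140369 ≡ 235
1126^128 ≡ 235^2 = 55225 ≡ 3280
1126^256 ≡ 3280^2 = 10758400 ≡ 2322
1126^512 ≡ 2322^2 = 5391684 ≡ 3256
1126^1024 ≡ 3256^2 = 10601536 ≡ 1293
1062 = 1024 + 32 + 4 + 2, so 1126^1062 ≡ 1293·1463·1574·418 ≡ 1912 (mod 3463)
R · y^e ≡ 2683·1912 = 5129896 ≡ 1193 (mod 3463)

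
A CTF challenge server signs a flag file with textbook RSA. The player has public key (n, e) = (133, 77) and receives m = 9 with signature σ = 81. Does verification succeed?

passes

σ^2 ≡ 81^2 = 6561 ≡ 44
σ^4 ≡ 44^2 = 1936 ≡ 74
σ^8 ≡ 74^2 = 5476 ≡ 23
σ^16 ≡ 23^2 = 529 ≡ 130
σ^32 ≡ 130^2 = 16900 ≡ 9
σ^64 ≡ 9^2 = 81
77 = 64 + 8 + 4 + 1, so σ^77 ≡ 81·23·74·81 ≡ 9 (mod 133)
Since 9 equals the digest 9, verification succeeds.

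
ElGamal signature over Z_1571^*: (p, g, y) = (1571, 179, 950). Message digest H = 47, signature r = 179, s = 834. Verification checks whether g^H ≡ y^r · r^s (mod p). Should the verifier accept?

Left side g^H mod p:
Squares mod 1571: 179^1≡179, 179^2≡621, 179^4≡746, 179^8≡382, 179^16≡1392, 179^32≡621
47 = 32 + 8 + 4 + 2 + 1, so 179^47 ≡ 621·382·746·621·179 ≡ 950 (mod 1571)
Right side y^r · r^s mod p:
Squares mod 1571: 950^1≡950, 950^2≡746, 950^4≡382, 950^8≡1392, 950^16≡621, 950^32≡746, 950^64≡382, 950^128≡1392
179 = 128 + 32 + 16 + 2 + 1, so 950^179 ≡ 1392·746·621·746·950 ≡ 1189 (mod 1571)
Squares mod 1571: 179^1≡179, 179^2≡621, 179^4≡746, 179^8≡382, 179^16≡1392, 179^32≡621, 179^64≡746, 179^128≡382, 179^256≡1392, 179^512≡621
834 = 512 + 256 + 64 + 2, so 179^834 ≡ 621·1392·746·621 ≡ 746 (mod 1571)
1189·746 = 886994 ≡ 950 (mod 1571)
950 ≡ 950 (mod 1571), so the signature is genuine.

accept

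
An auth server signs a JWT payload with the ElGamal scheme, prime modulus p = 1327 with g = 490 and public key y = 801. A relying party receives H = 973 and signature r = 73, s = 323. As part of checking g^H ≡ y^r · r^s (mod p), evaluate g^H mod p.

269

Squares mod 1327: 490^1≡490, 490^2≡1240, 490^4≡934, 490^8≡517, 490^16≡562, 490^32≡18, 490^64≡324, 490^128≡143, 490^256≡544, 490^512≡15
973 = 512 + 256 + 128 + 64 + 8 + 4 + 1, so 490^973 ≡ 15·544·143·324·517·934·490 ≡ 269 (mod 1327)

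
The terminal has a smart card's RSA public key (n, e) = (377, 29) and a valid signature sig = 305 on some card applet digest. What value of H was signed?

sig^2 ≡ 305^2 = 93025 ≡ 283
sig^4 ≡ 283^2 = 80089 ≡ 165
sig^8 ≡ 165^2 = 27225 ≡ 81
sig^16 ≡ 81^2 = 6561 ≡ 152
29 = 16 + 8 + 4 + 1, so sig^29 ≡ 152·81·165·305 ≡ 15 (mod 377)

15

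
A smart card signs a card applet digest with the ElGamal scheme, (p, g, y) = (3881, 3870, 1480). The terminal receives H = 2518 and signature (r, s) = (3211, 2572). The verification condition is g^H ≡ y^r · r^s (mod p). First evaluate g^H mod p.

923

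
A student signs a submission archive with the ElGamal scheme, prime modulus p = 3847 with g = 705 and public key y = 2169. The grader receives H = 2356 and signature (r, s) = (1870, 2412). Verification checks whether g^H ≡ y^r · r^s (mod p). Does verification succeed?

passes

Left side g^H mod p:
Squares mod 3847: 705^1≡705, 705^2≡762, 705^4≡3594, 705^8≡2457, 705^16≡906, 705^32≡1425, 705^64≡3256, 705^128≡3051, 705^256≡2708, 705^512≡882, 705^1024≡830, 705^2048≡287
2356 = 2048 + 256 + 32 + 16 + 4, so 705^2356 ≡ 287·2708·1425·906·3594 ≡ 3331 (mod 3847)
Right side y^r · r^s mod p:
Squares mod 3847: 2169^1≡2169, 2169^2≡3527, 2169^4≡2378, 2169^8≡3641, 2169^16≡119, 2169^32≡2620, 2169^64≡1352, 2169^128≡579, 2169^256≡552, 2169^512≡791, 2169^1024≡2467
1870 = 1024 + 512 + 256 + 64 + 8 + 4 + 2, so 2169^1870 ≡ 2467·791·552·1352·3641·2378·3527 ≡ 1385 (mod 3847)
Squares mod 3847: 1870^1≡1870, 1870^2≡3824, 1870^4≡529, 1870^8≡2857, 1870^16≡2962, 1870^32≡2284, 1870^64≡124, 1870^128≡3835, 1870^256≡144, 1870^512≡1501, 1870^1024≡2506, 1870^2048≡1732
2412 = 2048 + 256 + 64 + 32 + 8 + 4, so 1870^2412 ≡ 1732·144·124·2284·2857·529 ≡ 1244 (mod 3847)
1385·1244 = 1722940 ≡ 3331 (mod 3847)
3331 ≡ 3331 (mod 3847), so the signature is genuine.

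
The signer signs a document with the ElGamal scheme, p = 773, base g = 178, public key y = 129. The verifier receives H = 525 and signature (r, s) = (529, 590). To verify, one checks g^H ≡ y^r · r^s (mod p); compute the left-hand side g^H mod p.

749

Squares mod 773: 178^1≡178, 178^2≡764, 178^4≡81, 178^8≡377, 178^16≡670, 178^32≡560, 178^64≡535, 178^128≡215, 178^256≡618, 178^512≡62
525 = 512 + 8 + 4 + 1, so 178^525 ≡ 62·377·81·178 ≡ 749 (mod 773)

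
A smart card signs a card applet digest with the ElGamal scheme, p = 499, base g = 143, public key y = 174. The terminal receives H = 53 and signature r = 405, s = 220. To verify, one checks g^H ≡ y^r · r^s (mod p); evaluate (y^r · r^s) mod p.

136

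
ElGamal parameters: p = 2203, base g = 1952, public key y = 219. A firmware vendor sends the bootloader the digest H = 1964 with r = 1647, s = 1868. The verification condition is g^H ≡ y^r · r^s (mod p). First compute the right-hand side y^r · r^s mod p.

1444

219^1647 mod 2203 = 2036
1647^1868 mod 2203 = 862
y^r · r^s ≡ 2036·862 = 1755032 ≡ 1444 (mod 2203)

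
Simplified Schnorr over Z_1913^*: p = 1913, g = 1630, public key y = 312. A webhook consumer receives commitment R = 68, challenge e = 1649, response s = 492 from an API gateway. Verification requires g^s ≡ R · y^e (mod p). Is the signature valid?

g^s mod p:
Squares mod 1913: 1630^1≡1630, 1630^2≡1656, 1630^4≡1007, 1630^8≡159, 1630^16≡412, 1630^32≡1400, 1630^64≡1088, 1630^128≡1510, 1630^256≡1717
492 = 256 + 128 + 64 + 32 + 8 + 4, so 1630^492 ≡ 1717·1510·1088·1400·159·1007 ≡ 411 (mod 1913)
R · y^e mod p:
Squares mod 1913: 312^1≡312, 312^2≡1694, 312^4≡136, 312^8≡1279, 312^16≡226, 312^32≡1338, 312^64≡1589, 312^128≡1674, 312^256≡1644, 312^512≡1580, 312^1024≡1848
1649 = 1024 + 512 + 64 + 32 + 16 + 1, so 312^1649 ≡ 1848·1580·1589·1338·226·312 ≡ 1272 (mod 1913)
68·1272 = 86496 ≡ 411 (mod 1913)
411 ≡ 411 (mod 1913); signature holds.

valid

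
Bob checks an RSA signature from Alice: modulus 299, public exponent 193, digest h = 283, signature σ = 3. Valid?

no

Squares mod 299: σ^1≡3, σ^2≡9, σ^4≡81, σ^8≡282, σ^16≡289, σ^32≡100, σ^64≡133, σ^128≡48
193 = 128 + 64 + 1, so σ^193 ≡ 48·133·3 ≡ 16 (mod 299)
σ^193 mod 299 = 16, but h = 283.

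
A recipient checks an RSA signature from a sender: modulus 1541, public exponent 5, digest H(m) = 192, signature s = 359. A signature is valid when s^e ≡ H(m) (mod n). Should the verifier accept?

reject

Squares mod 1541: s^1≡359, s^2≡978, s^4≡1064
5 = 4 + 1, so s^5 ≡ 1064·359 ≡ 1349 (mod 1541)
s^5 mod 1541 = 1349, but H(m) = 192.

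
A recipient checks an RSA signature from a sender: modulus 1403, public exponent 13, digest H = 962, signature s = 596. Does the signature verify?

verifies

s^2 ≡ 596^2 = 355216 ≡ 257
s^4 ≡ 257^2 = 66049 ≡ 108
s^8 ≡ 108^2 = 11664 ≡ 440
13 = 8 + 4 + 1, so s^13 ≡ 440·108·596 ≡ 962 (mod 1403)
Since 962 equals the digest 962, verification succeeds.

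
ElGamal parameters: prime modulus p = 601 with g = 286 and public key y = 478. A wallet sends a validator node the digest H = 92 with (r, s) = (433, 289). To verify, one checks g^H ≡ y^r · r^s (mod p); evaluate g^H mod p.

286^2 = 81796 ≡ 60
286^4 ≡ 60^2 = 3600 ≡ 595
286^8 ≡ 595^2 = 354025 ≡ 36
286^16 ≡ 36^2 = 1296 ≡ 94
286^32 ≡ 94^2 = 8836 ≡ 422
286^64 ≡ 422^2 = 178084 ≡ 188
92 = 64 + 16 + 8 + 4, so 286^92 ≡ 188·94·36·595 ≡ 400 (mod 601)

400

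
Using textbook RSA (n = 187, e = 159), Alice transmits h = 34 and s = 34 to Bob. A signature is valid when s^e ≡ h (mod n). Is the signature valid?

valid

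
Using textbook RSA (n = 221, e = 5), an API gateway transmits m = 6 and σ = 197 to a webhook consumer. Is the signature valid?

σ^2 ≡ 197^2 = 38809 ≡ 134
σ^4 ≡ 134^2 = 17956 ≡ 55
5 = 4 + 1, so σ^5 ≡ 55·197 ≡ 6 (mod 221)
σ^5 mod 221 = 6 matches m.

valid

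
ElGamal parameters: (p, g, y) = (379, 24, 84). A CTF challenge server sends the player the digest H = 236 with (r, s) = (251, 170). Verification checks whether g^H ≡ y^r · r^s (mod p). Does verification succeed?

fails

Left side g^H mod p:
24^2 = 576 ≡ 197
24^4 ≡ 197^2 = 38809 ≡ 151
24^8 ≡ 151^2 = 22801 ≡ 61
24^16 ≡ 61^2 = 3721 ≡ 310
24^32 ≡ 310^2 = 96100 ≡ 213
24^64 ≡ 213^2 = 45369 ≡ 268
24^128 ≡ 268^2 = 71824 ≡ 193
236 = 128 + 64 + 32 + 8 + 4, so 24^236 ≡ 193·268·213·61·151 ≡ 193 (mod 379)
Right side y^r · r^s mod p:
84^2 = 7056 ≡ 234
84^4 ≡ 234^2 = 54756 ≡ 180
84^8 ≡ 180^2 = 32400 ≡ 185
84^16 ≡ 185^2 = 34225 ≡ 115
84^32 ≡ 115^2 = 13225 ≡ 339
84^64 ≡ 339^2 = 114921 ≡ 84
84^128 ≡ 84^2 = 7056 ≡ 234
251 = 128 + 64 + 32 + 16 + 8 + 2 + 1, so 84^251 ≡ 234·84·339·115·185·234·84 ≡ 185 (mod 379)
251^2 = 63001 ≡ 87
251^4 ≡ 87^2 = 7569 ≡ 368
251^8 ≡ 368^2 = 135424 ≡ 121
251^16 ≡ 121^2 = 14641 ≡ 239
251^32 ≡ 239^2 = 57121 ≡ 271
251^64 ≡ 271^2 = 73441 ≡ 294
251^128 ≡ 294^2 = 86436 ≡ 24
170 = 128 + 32 + 8 + 2, so 251^170 ≡ 24·271·121·87 ≡ 121 (mod 379)
185·121 = 22385 ≡ 24 (mod 379)
193 ≠ 24, so verification fails.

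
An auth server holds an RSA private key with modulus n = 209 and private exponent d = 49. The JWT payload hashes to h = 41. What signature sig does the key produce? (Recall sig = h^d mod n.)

Squares mod 209: h^1≡41, h^2≡9, h^4≡81, h^8≡82, h^16≡36, h^32≡42
49 = 32 + 16 + 1, so h^49 ≡ 42·36·41 ≡ 128 (mod 209)

128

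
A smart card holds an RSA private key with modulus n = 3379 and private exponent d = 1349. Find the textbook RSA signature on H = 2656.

406

Squares mod 3379: H^1≡2656, H^2≡2363, H^4≡1661, H^8≡1657, H^16≡1901, H^32≡1650, H^64≡2405, H^128≡2556, H^256≡1529, H^512≡2952, H^1024≡3242
1349 = 1024 + 256 + 64 + 4 + 1, so H^1349 ≡ 3242·1529·2405·1661·2656 ≡ 406 (mod 3379)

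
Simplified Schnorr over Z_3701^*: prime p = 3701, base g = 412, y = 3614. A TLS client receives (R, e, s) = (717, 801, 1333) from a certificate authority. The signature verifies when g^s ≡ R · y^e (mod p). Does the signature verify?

does not verify

g^s mod p:
412^2 = 169744 ≡ 3199
412^4 ≡ 3199^2 = 10233601 ≡ 336
412^8 ≡ 336^2 = 112896 ≡ 1866
412^16 ≡ 1866^2 = 3481956 ≡ 3016
412^32 ≡ 3016^2 = 9096256 ≡ 2899
412^64 ≡ 2899^2 = 8404201 ≡ 2931
412^128 ≡ 2931^2 = 8590761 ≡ 740
412^256 ≡ 740^2 = 547600 ≡ 3553
412^512 ≡ 3553^2 = 12623809 ≡ 3399
412^1024 ≡ 3399^2 = 11553201 ≡ 2380
1333 = 1024 + 256 + 32 + 16 + 4 + 1, so 412^1333 ≡ 2380·3553·2899·3016·336·412 ≡ 3354 (mod 3701)
R · y^e mod p:
3614^2 = 13060996 ≡ 167
3614^4 ≡ 167^2 = 27889 ≡ 1982
3614^8 ≡ 1982^2 = 3928324 ≡ 1563
3614^16 ≡ 1563^2 = 2442969 ≡ 309
3614^32 ≡ 309^2 = 95481 ≡ 2956
3614^64 ≡ 2956^2 = 8737936 ≡ 3576
3614^128 ≡ 3576^2 = 12787776 ≡ 821
3614^256 ≡ 821^2 = 674041 ≡ 459
3614^512 ≡ 459^2 = 210681 ≡ 3425
801 = 512 + 256 + 32 + 1, so 3614^801 ≡ 3425·459·2956·3614 ≡ 336 (mod 3701)
717·336 = 240912 ≡ 347 (mod 3701)
3354 ≠ 347; the check fails.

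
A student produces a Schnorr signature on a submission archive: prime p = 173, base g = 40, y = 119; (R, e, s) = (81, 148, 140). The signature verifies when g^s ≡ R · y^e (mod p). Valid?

g^s mod p:
40^2 = 1600 ≡ 43
40^4 ≡ 43^2 = 1849 ≡ 119
40^8 ≡ 119^2 = 14161 ≡ 148
40^16 ≡ 148^2 = 21904 ≡ 106
40^32 ≡ 106^2 = 11236 ≡ 164
40^64 ≡ 164^2 = 26896 ≡ 81
40^128 ≡ 81^2 = 6561 ≡ 160
140 = 128 + 8 + 4, so 40^140 ≡ 160·148·119 ≡ 96 (mod 173)
R · y^e mod p:
119^2 = 14161 ≡ 148
119^4 ≡ 148^2 = 21904 ≡ 106
119^8 ≡ 106^2 = 11236 ≡ 164
119^16 ≡ 164^2 = 26896 ≡ 81
119^32 ≡ 81^2 = 6561 ≡ 160
119^64 ≡ 160^2 = 25600 ≡ 169
119^128 ≡ 169^2 = 28561 ≡ 16
148 = 128 + 16 + 4, so 119^148 ≡ 16·81·106 ≡ 14 (mod 173)
81·14 = 1134 ≡ 96 (mod 173)
96 ≡ 96 (mod 173); signature holds.

yes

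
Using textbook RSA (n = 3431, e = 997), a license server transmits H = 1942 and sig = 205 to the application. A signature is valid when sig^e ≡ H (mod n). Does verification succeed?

fails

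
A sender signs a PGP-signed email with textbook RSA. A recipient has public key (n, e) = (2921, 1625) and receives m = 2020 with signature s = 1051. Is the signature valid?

Squares mod 2921: s^1≡1051, s^2≡463, s^4≡1136, s^8≡2335, s^16≡1639, s^32≡1922, s^64≡1940, s^128≡1352, s^256≡2279, s^512≡303, s^1024≡1258
1625 = 1024 + 512 + 64 + 16 + 8 + 1, so s^1625 ≡ 1258·303·1940·1639·2335·1051 ≡ 2703 (mod 2921)
2703 ≠ 2020, so verification fails.

invalid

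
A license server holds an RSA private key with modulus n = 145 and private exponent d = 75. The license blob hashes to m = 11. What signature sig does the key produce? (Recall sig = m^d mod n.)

m^2 ≡ 11^2 = 121
m^4 ≡ 121^2 = 14641 ≡ 141
m^8 ≡ 141^2 = 19881 ≡ 16
m^16 ≡ 16^2 = 256 ≡ 111
m^32 ≡ 111^2 = 12321 ≡ 141
m^64 ≡ 141^2 = 19881 ≡ 16
75 = 64 + 8 + 2 + 1, so m^75 ≡ 16·16·121·11 ≡ 131 (mod 145)

131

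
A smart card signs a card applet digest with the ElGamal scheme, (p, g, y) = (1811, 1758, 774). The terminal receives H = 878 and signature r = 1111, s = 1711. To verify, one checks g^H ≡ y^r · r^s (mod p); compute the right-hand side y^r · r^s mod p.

732

774^2 = 599076 ≡ 1446
774^4 ≡ 1446^2 = 2090916 ≡ 1022
774^8 ≡ 1022^2 = 1044484 ≡ 1348
774^16 ≡ 1348^2 = 1817104 ≡ 671
774^32 ≡ 671^2 = 450241 ≡ 1113
774^64 ≡ 1113^2 = 1238769 ≡ 45
774^128 ≡ 45^2 = 2025 ≡ 214
774^256 ≡ 214^2 = 45796 ≡ 521
774^512 ≡ 521^2 = 271441 ≡ 1602
774^1024 ≡ 1602^2 = 2566404 ≡ 217
1111 = 1024 + 64 + 16 + 4 + 2 + 1, so 774^1111 ≡ 217·45·671·1022·1446·774 ≡ 288 (mod 1811)
1111^2 = 1234321 ≡ 1030
1111^4 ≡ 1030^2 = 1060900 ≡ 1465
1111^8 ≡ 1465^2 = 2146225 ≡ 190
1111^16 ≡ 190^2 = 36100 ≡ 1691
1111^32 ≡ 1691^2 = 2859481 ≡ 1723
1111^64 ≡ 1723^2 = 2968729 ≡ 500
1111^128 ≡ 500^2 = 250000 ≡ 82
1111^256 ≡ 82^2 = 6724 ≡ 1291
1111^512 ≡ 1291^2 = 1666681 ≡ 561
1111^1024 ≡ 561^2 = 314721 ≡ 1418
1711 = 1024 + 512 + 128 + 32 + 8 + 4 + 2 + 1, so 1111^1711 ≡ 1418·561·82·1723·190·1465·1030·1111 ≡ 78 (mod 1811)
y^r · r^s ≡ 288·78 = 22464 ≡ 732 (mod 1811)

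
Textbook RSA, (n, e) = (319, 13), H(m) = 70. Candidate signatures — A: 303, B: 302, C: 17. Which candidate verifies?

Candidate A: Squares mod 319: 303^1≡303, 303^2≡256, 303^4≡141, 303^8≡103; 13 = 8 + 4 + 1, so 303^13 ≡ 103·141·303 ≡ 183 (mod 319)
Candidate B: Squares mod 319: 302^1≡302, 302^2≡289, 302^4≡262, 302^8≡59; 13 = 8 + 4 + 1, so 302^13 ≡ 59·262·302 ≡ 70 (mod 319)
  → matches H(m) = 70
Candidate C: Squares mod 319: 17^1≡17, 17^2≡289, 17^4≡262, 17^8≡59; 13 = 8 + 4 + 1, so 17^13 ≡ 59·262·17 ≡ 249 (mod 319)

B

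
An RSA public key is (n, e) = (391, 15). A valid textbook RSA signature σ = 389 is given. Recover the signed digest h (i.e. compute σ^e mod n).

σ^2 ≡ 389^2 = 151321 ≡ 4
σ^4 ≡ 4^2 = 16
σ^8 ≡ 16^2 = 256
15 = 8 + 4 + 2 + 1, so σ^15 ≡ 256·16·4·389 ≡ 76 (mod 391)

76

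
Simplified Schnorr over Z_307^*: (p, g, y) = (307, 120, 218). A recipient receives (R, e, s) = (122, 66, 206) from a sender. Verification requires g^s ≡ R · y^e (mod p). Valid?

yes

g^s mod p:
Squares mod 307: 120^1≡120, 120^2≡278, 120^4≡227, 120^8≡260, 120^16≡60, 120^32≡223, 120^64≡302, 120^128≡25
206 = 128 + 64 + 8 + 4 + 2, so 120^206 ≡ 25·302·260·227·278 ≡ 121 (mod 307)
R · y^e mod p:
Squares mod 307: 218^1≡218, 218^2≡246, 218^4≡37, 218^8≡141, 218^16≡233, 218^32≡257, 218^64≡44
66 = 64 + 2, so 218^66 ≡ 44·246 ≡ 79 (mod 307)
122·79 = 9638 ≡ 121 (mod 307)
121 ≡ 121 (mod 307); signature holds.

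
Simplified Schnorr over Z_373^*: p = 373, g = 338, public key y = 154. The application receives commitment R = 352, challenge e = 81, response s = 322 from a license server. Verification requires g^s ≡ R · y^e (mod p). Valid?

g^s mod p:
338^2 = 114244 ≡ 106
338^4 ≡ 106^2 = 11236 ≡ 46
338^8 ≡ 46^2 = 2116 ≡ 251
338^16 ≡ 251^2 = 63001 ≡ 337
338^32 ≡ 337^2 = 113569 ≡ 177
338^64 ≡ 177^2 = 31329 ≡ 370
338^128 ≡ 370^2 = 136900 ≡ 9
338^256 ≡ 9^2 = 81
322 = 256 + 64 + 2, so 338^322 ≡ 81·370·106 ≡ 352 (mod 373)
R · y^e mod p:
154^2 = 23716 ≡ 217
154^4 ≡ 217^2 = 47089 ≡ 91
154^8 ≡ 91^2 = 8281 ≡ 75
154^16 ≡ 75^2 = 5625 ≡ 30
154^32 ≡ 30^2 = 900 ≡ 154
154^64 ≡ 154^2 = 23716 ≡ 217
81 = 64 + 16 + 1, so 154^81 ≡ 217·30·154 ≡ 289 (mod 373)
352·289 = 101728 ≡ 272 (mod 373)
352 ≠ 272; the check fails.

no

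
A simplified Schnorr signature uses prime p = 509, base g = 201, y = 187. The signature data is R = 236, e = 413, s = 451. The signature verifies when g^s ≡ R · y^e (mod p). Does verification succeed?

fails

g^s mod p:
201^2 = 40401 ≡ 190
201^4 ≡ 190^2 = 36100 ≡ 470
201^8 ≡ 470^2 = 220900 ≡ 503
201^16 ≡ 503^2 = 253009 ≡ 36
201^32 ≡ 36^2 = 1296 ≡ 278
201^64 ≡ 278^2 = 77284 ≡ 425
201^128 ≡ 425^2 = 180625 ≡ 439
201^256 ≡ 439^2 = 192721 ≡ 319
451 = 256 + 128 + 64 + 2 + 1, so 201^451 ≡ 319·439·425·190·201 ≡ 316 (mod 509)
R · y^e mod p:
187^2 = 34969 ≡ 357
187^4 ≡ 357^2 = 127449 ≡ 199
187^8 ≡ 199^2 = 39601 ≡ 408
187^16 ≡ 408^2 = 166464 ≡ 21
187^32 ≡ 21^2 = 441
187^64 ≡ 441^2 = 194481 ≡ 43
187^128 ≡ 43^2 = 1849 ≡ 322
187^256 ≡ 322^2 = 103684 ≡ 357
413 = 256 + 128 + 16 + 8 + 4 + 1, so 187^413 ≡ 357·322·21·408·199·187 ≡ 68 (mod 509)
236·68 = 16048 ≡ 269 (mod 509)
316 ≠ 269; the check fails.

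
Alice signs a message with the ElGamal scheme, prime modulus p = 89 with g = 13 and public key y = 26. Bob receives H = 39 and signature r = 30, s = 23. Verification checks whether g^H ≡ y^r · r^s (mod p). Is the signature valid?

Left side g^H mod p:
13^39 mod 89 = 6
Right side y^r · r^s mod p:
26^30 mod 89 = 84
30^23 mod 89 = 48
84·48 = 4032 ≡ 27 (mod 89)
6 ≠ 27, so verification fails.

invalid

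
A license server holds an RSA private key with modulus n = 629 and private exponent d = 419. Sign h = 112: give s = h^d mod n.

371

h^2 ≡ 112^2 = 12544 ≡ 593
h^4 ≡ 593^2 = 351649 ≡ 38
h^8 ≡ 38^2 = 1444 ≡ 186
h^16 ≡ 186^2 = 34596 ≡ 1
h^32 ≡ 1^2 = 1
h^64 ≡ 1^2 = 1
h^128 ≡ 1^2 = 1
h^256 ≡ 1^2 = 1
419 = 256 + 128 + 32 + 2 + 1, so h^419 ≡ 1·1·1·593·112 ≡ 371 (mod 629)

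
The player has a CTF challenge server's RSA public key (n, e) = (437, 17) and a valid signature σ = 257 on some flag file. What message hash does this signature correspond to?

2

Squares mod 437: σ^1≡257, σ^2≡62, σ^4≡348, σ^8≡55, σ^16≡403
17 = 16 + 1, so σ^17 ≡ 403·257 ≡ 2 (mod 437)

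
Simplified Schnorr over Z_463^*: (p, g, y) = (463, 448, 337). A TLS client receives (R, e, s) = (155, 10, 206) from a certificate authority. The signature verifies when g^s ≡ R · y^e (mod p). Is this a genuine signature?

g^s mod p:
448^2 = 200704 ≡ 225
448^4 ≡ 225^2 = 50625 ≡ 158
448^8 ≡ 158^2 = 24964 ≡ 425
448^16 ≡ 425^2 = 180625 ≡ 55
448^32 ≡ 55^2 = 3025 ≡ 247
448^64 ≡ 247^2 = 61009 ≡ 356
448^128 ≡ 356^2 = 126736 ≡ 337
206 = 128 + 64 + 8 + 4 + 2, so 448^206 ≡ 337·356·425·158·225 ≡ 425 (mod 463)
R · y^e mod p:
337^2 = 113569 ≡ 134
337^4 ≡ 134^2 = 17956 ≡ 362
337^8 ≡ 362^2 = 131044 ≡ 15
10 = 8 + 2, so 337^10 ≡ 15·134 ≡ 158 (mod 463)
155·158 = 24490 ≡ 414 (mod 463)
425 ≠ 414; the check fails.

forged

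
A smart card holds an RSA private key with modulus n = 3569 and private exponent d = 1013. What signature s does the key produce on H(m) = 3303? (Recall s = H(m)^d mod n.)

686

Squares mod 3569: (H(m))^1≡3303, (H(m))^2≡2945, (H(m))^4≡355, (H(m))^8≡1110, (H(m))^16≡795, (H(m))^32≡312, (H(m))^64≡981, (H(m))^128≡2300, (H(m))^256≡742, (H(m))^512≡938
1013 = 512 + 256 + 128 + 64 + 32 + 16 + 4 + 1, so (H(m))^1013 ≡ 938·742·2300·981·312·795·355·3303 ≡ 686 (mod 3569)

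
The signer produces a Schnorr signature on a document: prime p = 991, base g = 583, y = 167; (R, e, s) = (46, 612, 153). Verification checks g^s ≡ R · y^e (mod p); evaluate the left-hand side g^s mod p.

Squares mod 991: 583^1≡583, 583^2≡967, 583^4≡576, 583^8≡782, 583^16≡77, 583^32≡974, 583^64≡289, 583^128≡277
153 = 128 + 16 + 8 + 1, so 583^153 ≡ 277·77·782·583 ≡ 44 (mod 991)

44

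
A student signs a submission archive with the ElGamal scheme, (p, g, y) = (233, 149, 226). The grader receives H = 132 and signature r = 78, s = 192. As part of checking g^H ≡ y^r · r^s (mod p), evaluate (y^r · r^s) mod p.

231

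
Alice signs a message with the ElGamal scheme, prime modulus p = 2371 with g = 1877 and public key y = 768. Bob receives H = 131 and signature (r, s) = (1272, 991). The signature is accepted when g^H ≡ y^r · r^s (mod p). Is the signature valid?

valid

Left side g^H mod p:
1877^2 = 3523129 ≡ 2194
1877^4 ≡ 2194^2 = 4813636 ≡ 506
1877^8 ≡ 506^2 = 256036 ≡ 2339
1877^16 ≡ 2339^2 = 5470921 ≡ 1024
1877^32 ≡ 1024^2 = 1048576 ≡ 594
1877^64 ≡ 594^2 = 352836 ≡ 1928
1877^128 ≡ 1928^2 = 3717184 ≡ 1827
131 = 128 + 2 + 1, so 1877^131 ≡ 1827·2194·1877 ≡ 730 (mod 2371)
Right side y^r · r^s mod p:
768^2 = 589824 ≡ 1816
768^4 ≡ 1816^2 = 3297856 ≡ 2166
768^8 ≡ 2166^2 = 4691556 ≡ 1718
768^16 ≡ 1718^2 = 2951524 ≡ 2000
768^32 ≡ 2000^2 = 4000000 ≡ 123
768^64 ≡ 123^2 = 15129 ≡ 903
768^128 ≡ 903^2 = 815409 ≡ 2156
768^256 ≡ 2156^2 = 4648336 ≡ 1176
768^512 ≡ 1176^2 = 1382976 ≡ 683
768^1024 ≡ 683^2 = 466489 ≡ 1773
1272 = 1024 + 128 + 64 + 32 + 16 + 8, so 768^1272 ≡ 1773·2156·903·123·2000·1718 ≡ 496 (mod 2371)
1272^2 = 1617984 ≡ 962
1272^4 ≡ 962^2 = 925444 ≡ 754
1272^8 ≡ 754^2 = 568516 ≡ 1847
1272^16 ≡ 1847^2 = 3411409 ≡ 1911
1272^32 ≡ 1911^2 = 3651921 ≡ 581
1272^64 ≡ 581^2 = 337561 ≡ 879
1272^128 ≡ 879^2 = 772641 ≡ 2066
1272^256 ≡ 2066^2 = 4268356 ≡ 556
1272^512 ≡ 556^2 = 309136 ≡ 906
991 = 512 + 256 + 128 + 64 + 16 + 8 + 4 + 2 + 1, so 1272^991 ≡ 906·556·2066·879·1911·1847·754·962·1272 ≡ 164 (mod 2371)
496·164 = 81344 ≡ 730 (mod 2371)
730 ≡ 730 (mod 2371), so the signature is genuine.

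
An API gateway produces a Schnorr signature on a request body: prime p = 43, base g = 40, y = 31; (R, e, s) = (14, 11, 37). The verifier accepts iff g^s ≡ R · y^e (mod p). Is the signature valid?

valid

g^s mod p:
40^37 mod 43 = 23
R · y^e mod p:
31^11 mod 43 = 17
14·17 = 238 ≡ 23 (mod 43)
23 ≡ 23 (mod 43); signature holds.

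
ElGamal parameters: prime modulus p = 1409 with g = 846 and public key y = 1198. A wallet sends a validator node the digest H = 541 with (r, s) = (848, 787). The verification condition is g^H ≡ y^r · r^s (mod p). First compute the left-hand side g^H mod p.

515

Squares mod 1409: 846^1≡846, 846^2≡1353, 846^4≡318, 846^8≡1085, 846^16≡710, 846^32≡1087, 846^64≡827, 846^128≡564, 846^256≡1071, 846^512≡115
541 = 512 + 16 + 8 + 4 + 1, so 846^541 ≡ 115·710·1085·318·846 ≡ 515 (mod 1409)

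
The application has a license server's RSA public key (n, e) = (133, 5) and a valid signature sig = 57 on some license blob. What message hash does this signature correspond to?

57

sig^2 ≡ 57^2 = 3249 ≡ 57
sig^4 ≡ 57^2 = 3249 ≡ 57
5 = 4 + 1, so sig^5 ≡ 57·57 ≡ 57 (mod 133)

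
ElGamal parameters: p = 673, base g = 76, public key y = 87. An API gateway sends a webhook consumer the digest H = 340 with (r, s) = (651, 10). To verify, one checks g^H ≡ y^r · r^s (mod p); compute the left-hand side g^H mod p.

453

Squares mod 673: 76^1≡76, 76^2≡392, 76^4≡220, 76^8≡617, 76^16≡444, 76^32≡620, 76^64≡117, 76^128≡229, 76^256≡620
340 = 256 + 64 + 16 + 4, so 76^340 ≡ 620·117·444·220 ≡ 453 (mod 673)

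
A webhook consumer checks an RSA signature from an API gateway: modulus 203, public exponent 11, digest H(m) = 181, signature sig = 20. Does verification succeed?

passes

sig^2 ≡ 20^2 = 400 ≡ 197
sig^4 ≡ 197^2 = 38809 ≡ 36
sig^8 ≡ 36^2 = 1296 ≡ 78
11 = 8 + 2 + 1, so sig^11 ≡ 78·197·20 ≡ 181 (mod 203)
181 = H(m), so the signature checks out.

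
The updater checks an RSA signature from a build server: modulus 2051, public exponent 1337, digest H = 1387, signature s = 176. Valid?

yes

s^1337 mod 2051 = 1387
s^1337 mod 2051 = 1387 matches H.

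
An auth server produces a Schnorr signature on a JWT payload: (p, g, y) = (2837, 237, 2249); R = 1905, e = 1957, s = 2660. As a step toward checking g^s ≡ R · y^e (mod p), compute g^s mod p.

1248

237^2 = 56169 ≡ 2266
237^4 ≡ 2266^2 = 5134756 ≡ 2623
237^8 ≡ 2623^2 = 6880129 ≡ 404
237^16 ≡ 404^2 = 163216 ≡ 1507
237^32 ≡ 1507^2 = 2271049 ≡ 1449
237^64 ≡ 1449^2 = 2099601 ≡ 221
237^128 ≡ 221^2 = 48841 ≡ 612
237^256 ≡ 612^2 = 374544 ≡ 60
237^512 ≡ 60^2 = 3600 ≡ 763
237^1024 ≡ 763^2 = 582169 ≡ 584
237^2048 ≡ 584^2 = 341056 ≡ 616
2660 = 2048 + 512 + 64 + 32 + 4, so 237^2660 ≡ 616·763·221·1449·2623 ≡ 1248 (mod 2837)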